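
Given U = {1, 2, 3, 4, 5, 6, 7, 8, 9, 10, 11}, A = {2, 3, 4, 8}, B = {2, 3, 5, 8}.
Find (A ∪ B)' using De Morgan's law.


U = {1, 2, 3, 4, 5, 6, 7, 8, 9, 10, 11}
A = {2, 3, 4, 8}, B = {2, 3, 5, 8}
A ∪ B = {2, 3, 4, 5, 8}
(A ∪ B)' = U \ (A ∪ B) = {1, 6, 7, 9, 10, 11}
Verification via A' ∩ B': A' = {1, 5, 6, 7, 9, 10, 11}, B' = {1, 4, 6, 7, 9, 10, 11}
A' ∩ B' = {1, 6, 7, 9, 10, 11} ✓

{1, 6, 7, 9, 10, 11}


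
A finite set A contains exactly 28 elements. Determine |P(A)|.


The set has 28 elements.
The power set contains all possible subsets.
|P(A)| = 2^|A| = 2^28 = 268435456

268435456


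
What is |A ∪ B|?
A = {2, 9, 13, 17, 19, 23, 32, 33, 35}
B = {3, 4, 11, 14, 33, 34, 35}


Set A = {2, 9, 13, 17, 19, 23, 32, 33, 35}, |A| = 9
Set B = {3, 4, 11, 14, 33, 34, 35}, |B| = 7
A ∩ B = {33, 35}, |A ∩ B| = 2
|A ∪ B| = |A| + |B| - |A ∩ B| = 9 + 7 - 2 = 14

14


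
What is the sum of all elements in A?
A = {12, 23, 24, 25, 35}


Set A = {12, 23, 24, 25, 35}
Sum = 12 + 23 + 24 + 25 + 35 = 119

119


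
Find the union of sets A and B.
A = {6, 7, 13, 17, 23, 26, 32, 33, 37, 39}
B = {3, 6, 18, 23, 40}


Set A = {6, 7, 13, 17, 23, 26, 32, 33, 37, 39}
Set B = {3, 6, 18, 23, 40}
A ∪ B includes all elements in either set.
Elements from A: {6, 7, 13, 17, 23, 26, 32, 33, 37, 39}
Elements from B not already included: {3, 18, 40}
A ∪ B = {3, 6, 7, 13, 17, 18, 23, 26, 32, 33, 37, 39, 40}

{3, 6, 7, 13, 17, 18, 23, 26, 32, 33, 37, 39, 40}


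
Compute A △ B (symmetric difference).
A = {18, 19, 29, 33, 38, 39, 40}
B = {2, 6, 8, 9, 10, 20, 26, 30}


Set A = {18, 19, 29, 33, 38, 39, 40}
Set B = {2, 6, 8, 9, 10, 20, 26, 30}
A △ B = (A \ B) ∪ (B \ A)
Elements in A but not B: {18, 19, 29, 33, 38, 39, 40}
Elements in B but not A: {2, 6, 8, 9, 10, 20, 26, 30}
A △ B = {2, 6, 8, 9, 10, 18, 19, 20, 26, 29, 30, 33, 38, 39, 40}

{2, 6, 8, 9, 10, 18, 19, 20, 26, 29, 30, 33, 38, 39, 40}


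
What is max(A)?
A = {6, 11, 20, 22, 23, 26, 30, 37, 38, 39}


Set A = {6, 11, 20, 22, 23, 26, 30, 37, 38, 39}
Elements in ascending order: 6, 11, 20, 22, 23, 26, 30, 37, 38, 39
The largest element is 39.

39


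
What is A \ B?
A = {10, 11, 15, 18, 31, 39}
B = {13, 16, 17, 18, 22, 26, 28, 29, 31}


Set A = {10, 11, 15, 18, 31, 39}
Set B = {13, 16, 17, 18, 22, 26, 28, 29, 31}
A \ B includes elements in A that are not in B.
Check each element of A:
10 (not in B, keep), 11 (not in B, keep), 15 (not in B, keep), 18 (in B, remove), 31 (in B, remove), 39 (not in B, keep)
A \ B = {10, 11, 15, 39}

{10, 11, 15, 39}


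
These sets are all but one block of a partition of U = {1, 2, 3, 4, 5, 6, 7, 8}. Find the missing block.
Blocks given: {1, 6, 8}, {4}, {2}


U = {1, 2, 3, 4, 5, 6, 7, 8}
Shown blocks: {1, 6, 8}, {4}, {2}
A partition's blocks are pairwise disjoint and cover U, so the missing block = U \ (union of shown blocks).
Union of shown blocks: {1, 2, 4, 6, 8}
Missing block = U \ (union) = {3, 5, 7}

{3, 5, 7}


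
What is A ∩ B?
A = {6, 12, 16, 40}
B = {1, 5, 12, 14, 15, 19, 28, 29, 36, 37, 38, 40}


Set A = {6, 12, 16, 40}
Set B = {1, 5, 12, 14, 15, 19, 28, 29, 36, 37, 38, 40}
A ∩ B includes only elements in both sets.
Check each element of A against B:
6 ✗, 12 ✓, 16 ✗, 40 ✓
A ∩ B = {12, 40}

{12, 40}


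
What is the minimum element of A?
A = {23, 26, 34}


Set A = {23, 26, 34}
Elements in ascending order: 23, 26, 34
The smallest element is 23.

23


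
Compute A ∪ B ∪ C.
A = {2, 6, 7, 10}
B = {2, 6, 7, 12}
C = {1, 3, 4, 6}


Set A = {2, 6, 7, 10}
Set B = {2, 6, 7, 12}
Set C = {1, 3, 4, 6}
First, A ∪ B = {2, 6, 7, 10, 12}
Then, (A ∪ B) ∪ C = {1, 2, 3, 4, 6, 7, 10, 12}

{1, 2, 3, 4, 6, 7, 10, 12}


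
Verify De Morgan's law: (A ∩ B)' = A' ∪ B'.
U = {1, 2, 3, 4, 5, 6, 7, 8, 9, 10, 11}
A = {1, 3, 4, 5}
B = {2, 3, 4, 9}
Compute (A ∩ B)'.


U = {1, 2, 3, 4, 5, 6, 7, 8, 9, 10, 11}
A = {1, 3, 4, 5}, B = {2, 3, 4, 9}
A ∩ B = {3, 4}
(A ∩ B)' = U \ (A ∩ B) = {1, 2, 5, 6, 7, 8, 9, 10, 11}
Verification via A' ∪ B': A' = {2, 6, 7, 8, 9, 10, 11}, B' = {1, 5, 6, 7, 8, 10, 11}
A' ∪ B' = {1, 2, 5, 6, 7, 8, 9, 10, 11} ✓

{1, 2, 5, 6, 7, 8, 9, 10, 11}


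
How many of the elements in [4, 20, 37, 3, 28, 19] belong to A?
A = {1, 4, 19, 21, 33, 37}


Set A = {1, 4, 19, 21, 33, 37}
Candidates: [4, 20, 37, 3, 28, 19]
Check each candidate:
4 ∈ A, 20 ∉ A, 37 ∈ A, 3 ∉ A, 28 ∉ A, 19 ∈ A
Count of candidates in A: 3

3


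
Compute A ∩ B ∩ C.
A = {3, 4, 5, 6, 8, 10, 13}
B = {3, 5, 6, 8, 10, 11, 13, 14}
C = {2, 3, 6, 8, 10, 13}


Set A = {3, 4, 5, 6, 8, 10, 13}
Set B = {3, 5, 6, 8, 10, 11, 13, 14}
Set C = {2, 3, 6, 8, 10, 13}
First, A ∩ B = {3, 5, 6, 8, 10, 13}
Then, (A ∩ B) ∩ C = {3, 6, 8, 10, 13}

{3, 6, 8, 10, 13}


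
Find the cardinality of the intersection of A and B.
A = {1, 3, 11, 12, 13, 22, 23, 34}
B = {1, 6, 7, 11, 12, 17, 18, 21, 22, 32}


Set A = {1, 3, 11, 12, 13, 22, 23, 34}
Set B = {1, 6, 7, 11, 12, 17, 18, 21, 22, 32}
A ∩ B = {1, 11, 12, 22}
|A ∩ B| = 4

4


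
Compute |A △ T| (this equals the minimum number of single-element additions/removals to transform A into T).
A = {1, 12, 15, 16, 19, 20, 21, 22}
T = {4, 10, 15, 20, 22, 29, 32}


Set A = {1, 12, 15, 16, 19, 20, 21, 22}
Set T = {4, 10, 15, 20, 22, 29, 32}
Elements to remove from A (in A, not in T): {1, 12, 16, 19, 21} → 5 removals
Elements to add to A (in T, not in A): {4, 10, 29, 32} → 4 additions
Total edits = 5 + 4 = 9

9


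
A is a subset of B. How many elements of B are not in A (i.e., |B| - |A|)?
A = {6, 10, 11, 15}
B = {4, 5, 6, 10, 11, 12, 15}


Set A = {6, 10, 11, 15}, |A| = 4
Set B = {4, 5, 6, 10, 11, 12, 15}, |B| = 7
Since A ⊆ B: B \ A = {4, 5, 12}
|B| - |A| = 7 - 4 = 3

3


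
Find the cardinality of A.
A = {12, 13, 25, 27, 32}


Set A = {12, 13, 25, 27, 32}
Listing elements: 12, 13, 25, 27, 32
Counting: 5 elements
|A| = 5

5


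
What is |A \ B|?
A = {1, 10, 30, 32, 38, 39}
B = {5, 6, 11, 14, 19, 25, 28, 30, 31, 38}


Set A = {1, 10, 30, 32, 38, 39}
Set B = {5, 6, 11, 14, 19, 25, 28, 30, 31, 38}
A \ B = {1, 10, 32, 39}
|A \ B| = 4

4


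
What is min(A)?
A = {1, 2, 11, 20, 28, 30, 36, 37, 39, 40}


Set A = {1, 2, 11, 20, 28, 30, 36, 37, 39, 40}
Elements in ascending order: 1, 2, 11, 20, 28, 30, 36, 37, 39, 40
The smallest element is 1.

1


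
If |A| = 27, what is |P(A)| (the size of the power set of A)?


The set has 27 elements.
The power set contains all possible subsets.
|P(A)| = 2^|A| = 2^27 = 134217728

134217728


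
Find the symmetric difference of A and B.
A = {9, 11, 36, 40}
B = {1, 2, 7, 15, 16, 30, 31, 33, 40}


Set A = {9, 11, 36, 40}
Set B = {1, 2, 7, 15, 16, 30, 31, 33, 40}
A △ B = (A \ B) ∪ (B \ A)
Elements in A but not B: {9, 11, 36}
Elements in B but not A: {1, 2, 7, 15, 16, 30, 31, 33}
A △ B = {1, 2, 7, 9, 11, 15, 16, 30, 31, 33, 36}

{1, 2, 7, 9, 11, 15, 16, 30, 31, 33, 36}


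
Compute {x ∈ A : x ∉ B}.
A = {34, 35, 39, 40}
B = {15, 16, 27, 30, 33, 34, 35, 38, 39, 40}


Set A = {34, 35, 39, 40}
Set B = {15, 16, 27, 30, 33, 34, 35, 38, 39, 40}
Check each element of A against B:
34 ∈ B, 35 ∈ B, 39 ∈ B, 40 ∈ B
Elements of A not in B: {}

{}


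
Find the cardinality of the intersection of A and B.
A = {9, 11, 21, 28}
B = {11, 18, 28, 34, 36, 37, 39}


Set A = {9, 11, 21, 28}
Set B = {11, 18, 28, 34, 36, 37, 39}
A ∩ B = {11, 28}
|A ∩ B| = 2

2


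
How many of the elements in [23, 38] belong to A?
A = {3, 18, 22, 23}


Set A = {3, 18, 22, 23}
Candidates: [23, 38]
Check each candidate:
23 ∈ A, 38 ∉ A
Count of candidates in A: 1

1


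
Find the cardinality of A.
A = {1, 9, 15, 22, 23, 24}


Set A = {1, 9, 15, 22, 23, 24}
Listing elements: 1, 9, 15, 22, 23, 24
Counting: 6 elements
|A| = 6

6


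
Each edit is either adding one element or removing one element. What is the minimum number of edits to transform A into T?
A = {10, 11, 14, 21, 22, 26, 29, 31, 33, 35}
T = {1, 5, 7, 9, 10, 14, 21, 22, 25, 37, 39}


Set A = {10, 11, 14, 21, 22, 26, 29, 31, 33, 35}
Set T = {1, 5, 7, 9, 10, 14, 21, 22, 25, 37, 39}
Elements to remove from A (in A, not in T): {11, 26, 29, 31, 33, 35} → 6 removals
Elements to add to A (in T, not in A): {1, 5, 7, 9, 25, 37, 39} → 7 additions
Total edits = 6 + 7 = 13

13


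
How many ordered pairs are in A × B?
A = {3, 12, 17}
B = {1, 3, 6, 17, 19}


Set A = {3, 12, 17} has 3 elements.
Set B = {1, 3, 6, 17, 19} has 5 elements.
|A × B| = |A| × |B| = 3 × 5 = 15

15


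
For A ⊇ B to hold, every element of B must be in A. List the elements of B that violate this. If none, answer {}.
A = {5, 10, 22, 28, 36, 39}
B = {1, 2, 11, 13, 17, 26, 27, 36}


Set A = {5, 10, 22, 28, 36, 39}
Set B = {1, 2, 11, 13, 17, 26, 27, 36}
Check each element of B against A:
1 ∉ A (include), 2 ∉ A (include), 11 ∉ A (include), 13 ∉ A (include), 17 ∉ A (include), 26 ∉ A (include), 27 ∉ A (include), 36 ∈ A
Elements of B not in A: {1, 2, 11, 13, 17, 26, 27}

{1, 2, 11, 13, 17, 26, 27}


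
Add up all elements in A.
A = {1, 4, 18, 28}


Set A = {1, 4, 18, 28}
Sum = 1 + 4 + 18 + 28 = 51

51


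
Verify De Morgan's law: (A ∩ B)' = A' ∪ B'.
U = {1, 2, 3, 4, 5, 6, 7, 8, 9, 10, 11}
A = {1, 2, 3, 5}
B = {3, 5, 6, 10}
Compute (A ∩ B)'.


U = {1, 2, 3, 4, 5, 6, 7, 8, 9, 10, 11}
A = {1, 2, 3, 5}, B = {3, 5, 6, 10}
A ∩ B = {3, 5}
(A ∩ B)' = U \ (A ∩ B) = {1, 2, 4, 6, 7, 8, 9, 10, 11}
Verification via A' ∪ B': A' = {4, 6, 7, 8, 9, 10, 11}, B' = {1, 2, 4, 7, 8, 9, 11}
A' ∪ B' = {1, 2, 4, 6, 7, 8, 9, 10, 11} ✓

{1, 2, 4, 6, 7, 8, 9, 10, 11}


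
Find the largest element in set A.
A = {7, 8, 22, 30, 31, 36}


Set A = {7, 8, 22, 30, 31, 36}
Elements in ascending order: 7, 8, 22, 30, 31, 36
The largest element is 36.

36


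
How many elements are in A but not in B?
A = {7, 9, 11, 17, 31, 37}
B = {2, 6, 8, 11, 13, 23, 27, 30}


Set A = {7, 9, 11, 17, 31, 37}
Set B = {2, 6, 8, 11, 13, 23, 27, 30}
A \ B = {7, 9, 17, 31, 37}
|A \ B| = 5

5


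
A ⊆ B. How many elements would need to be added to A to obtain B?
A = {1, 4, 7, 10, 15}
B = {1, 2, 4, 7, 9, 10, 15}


Set A = {1, 4, 7, 10, 15}, |A| = 5
Set B = {1, 2, 4, 7, 9, 10, 15}, |B| = 7
Since A ⊆ B: B \ A = {2, 9}
|B| - |A| = 7 - 5 = 2

2


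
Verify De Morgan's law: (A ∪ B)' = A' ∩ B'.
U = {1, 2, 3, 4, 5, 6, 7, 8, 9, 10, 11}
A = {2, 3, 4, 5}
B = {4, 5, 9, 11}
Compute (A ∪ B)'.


U = {1, 2, 3, 4, 5, 6, 7, 8, 9, 10, 11}
A = {2, 3, 4, 5}, B = {4, 5, 9, 11}
A ∪ B = {2, 3, 4, 5, 9, 11}
(A ∪ B)' = U \ (A ∪ B) = {1, 6, 7, 8, 10}
Verification via A' ∩ B': A' = {1, 6, 7, 8, 9, 10, 11}, B' = {1, 2, 3, 6, 7, 8, 10}
A' ∩ B' = {1, 6, 7, 8, 10} ✓

{1, 6, 7, 8, 10}


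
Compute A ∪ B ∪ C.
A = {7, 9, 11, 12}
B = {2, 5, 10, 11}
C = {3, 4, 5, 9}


Set A = {7, 9, 11, 12}
Set B = {2, 5, 10, 11}
Set C = {3, 4, 5, 9}
First, A ∪ B = {2, 5, 7, 9, 10, 11, 12}
Then, (A ∪ B) ∪ C = {2, 3, 4, 5, 7, 9, 10, 11, 12}

{2, 3, 4, 5, 7, 9, 10, 11, 12}


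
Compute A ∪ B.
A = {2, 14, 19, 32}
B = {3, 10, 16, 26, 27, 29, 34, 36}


Set A = {2, 14, 19, 32}
Set B = {3, 10, 16, 26, 27, 29, 34, 36}
A ∪ B includes all elements in either set.
Elements from A: {2, 14, 19, 32}
Elements from B not already included: {3, 10, 16, 26, 27, 29, 34, 36}
A ∪ B = {2, 3, 10, 14, 16, 19, 26, 27, 29, 32, 34, 36}

{2, 3, 10, 14, 16, 19, 26, 27, 29, 32, 34, 36}


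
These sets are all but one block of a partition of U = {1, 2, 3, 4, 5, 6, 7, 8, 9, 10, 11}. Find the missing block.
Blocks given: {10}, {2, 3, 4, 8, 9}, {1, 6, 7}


U = {1, 2, 3, 4, 5, 6, 7, 8, 9, 10, 11}
Shown blocks: {10}, {2, 3, 4, 8, 9}, {1, 6, 7}
A partition's blocks are pairwise disjoint and cover U, so the missing block = U \ (union of shown blocks).
Union of shown blocks: {1, 2, 3, 4, 6, 7, 8, 9, 10}
Missing block = U \ (union) = {5, 11}

{5, 11}


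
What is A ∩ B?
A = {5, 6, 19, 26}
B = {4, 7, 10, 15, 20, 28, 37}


Set A = {5, 6, 19, 26}
Set B = {4, 7, 10, 15, 20, 28, 37}
A ∩ B includes only elements in both sets.
Check each element of A against B:
5 ✗, 6 ✗, 19 ✗, 26 ✗
A ∩ B = {}

{}


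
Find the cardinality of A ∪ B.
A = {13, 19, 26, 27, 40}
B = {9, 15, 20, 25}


Set A = {13, 19, 26, 27, 40}, |A| = 5
Set B = {9, 15, 20, 25}, |B| = 4
A ∩ B = {}, |A ∩ B| = 0
|A ∪ B| = |A| + |B| - |A ∩ B| = 5 + 4 - 0 = 9

9


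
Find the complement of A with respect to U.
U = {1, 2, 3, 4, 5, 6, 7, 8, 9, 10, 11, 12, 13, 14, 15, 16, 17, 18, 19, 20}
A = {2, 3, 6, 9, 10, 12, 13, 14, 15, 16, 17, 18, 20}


Universal set U = {1, 2, 3, 4, 5, 6, 7, 8, 9, 10, 11, 12, 13, 14, 15, 16, 17, 18, 19, 20}
Set A = {2, 3, 6, 9, 10, 12, 13, 14, 15, 16, 17, 18, 20}
A' = U \ A = elements in U but not in A
Checking each element of U:
1 (not in A, include), 2 (in A, exclude), 3 (in A, exclude), 4 (not in A, include), 5 (not in A, include), 6 (in A, exclude), 7 (not in A, include), 8 (not in A, include), 9 (in A, exclude), 10 (in A, exclude), 11 (not in A, include), 12 (in A, exclude), 13 (in A, exclude), 14 (in A, exclude), 15 (in A, exclude), 16 (in A, exclude), 17 (in A, exclude), 18 (in A, exclude), 19 (not in A, include), 20 (in A, exclude)
A' = {1, 4, 5, 7, 8, 11, 19}

{1, 4, 5, 7, 8, 11, 19}


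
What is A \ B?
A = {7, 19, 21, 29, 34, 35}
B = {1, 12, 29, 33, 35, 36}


Set A = {7, 19, 21, 29, 34, 35}
Set B = {1, 12, 29, 33, 35, 36}
A \ B includes elements in A that are not in B.
Check each element of A:
7 (not in B, keep), 19 (not in B, keep), 21 (not in B, keep), 29 (in B, remove), 34 (not in B, keep), 35 (in B, remove)
A \ B = {7, 19, 21, 34}

{7, 19, 21, 34}


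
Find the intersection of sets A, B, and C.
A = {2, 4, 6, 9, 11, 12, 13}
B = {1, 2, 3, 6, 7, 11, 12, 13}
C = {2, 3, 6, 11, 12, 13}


Set A = {2, 4, 6, 9, 11, 12, 13}
Set B = {1, 2, 3, 6, 7, 11, 12, 13}
Set C = {2, 3, 6, 11, 12, 13}
First, A ∩ B = {2, 6, 11, 12, 13}
Then, (A ∩ B) ∩ C = {2, 6, 11, 12, 13}

{2, 6, 11, 12, 13}


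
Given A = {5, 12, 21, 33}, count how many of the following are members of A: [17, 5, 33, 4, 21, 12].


Set A = {5, 12, 21, 33}
Candidates: [17, 5, 33, 4, 21, 12]
Check each candidate:
17 ∉ A, 5 ∈ A, 33 ∈ A, 4 ∉ A, 21 ∈ A, 12 ∈ A
Count of candidates in A: 4

4


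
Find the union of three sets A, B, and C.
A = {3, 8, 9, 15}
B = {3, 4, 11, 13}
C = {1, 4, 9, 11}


Set A = {3, 8, 9, 15}
Set B = {3, 4, 11, 13}
Set C = {1, 4, 9, 11}
First, A ∪ B = {3, 4, 8, 9, 11, 13, 15}
Then, (A ∪ B) ∪ C = {1, 3, 4, 8, 9, 11, 13, 15}

{1, 3, 4, 8, 9, 11, 13, 15}


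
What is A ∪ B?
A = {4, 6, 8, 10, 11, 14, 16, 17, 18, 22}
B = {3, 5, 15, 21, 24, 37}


Set A = {4, 6, 8, 10, 11, 14, 16, 17, 18, 22}
Set B = {3, 5, 15, 21, 24, 37}
A ∪ B includes all elements in either set.
Elements from A: {4, 6, 8, 10, 11, 14, 16, 17, 18, 22}
Elements from B not already included: {3, 5, 15, 21, 24, 37}
A ∪ B = {3, 4, 5, 6, 8, 10, 11, 14, 15, 16, 17, 18, 21, 22, 24, 37}

{3, 4, 5, 6, 8, 10, 11, 14, 15, 16, 17, 18, 21, 22, 24, 37}


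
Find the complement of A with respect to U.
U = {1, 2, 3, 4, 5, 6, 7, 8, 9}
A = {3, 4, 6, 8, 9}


Universal set U = {1, 2, 3, 4, 5, 6, 7, 8, 9}
Set A = {3, 4, 6, 8, 9}
A' = U \ A = elements in U but not in A
Checking each element of U:
1 (not in A, include), 2 (not in A, include), 3 (in A, exclude), 4 (in A, exclude), 5 (not in A, include), 6 (in A, exclude), 7 (not in A, include), 8 (in A, exclude), 9 (in A, exclude)
A' = {1, 2, 5, 7}

{1, 2, 5, 7}


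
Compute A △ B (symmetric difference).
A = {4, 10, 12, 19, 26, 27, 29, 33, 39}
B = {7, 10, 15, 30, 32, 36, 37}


Set A = {4, 10, 12, 19, 26, 27, 29, 33, 39}
Set B = {7, 10, 15, 30, 32, 36, 37}
A △ B = (A \ B) ∪ (B \ A)
Elements in A but not B: {4, 12, 19, 26, 27, 29, 33, 39}
Elements in B but not A: {7, 15, 30, 32, 36, 37}
A △ B = {4, 7, 12, 15, 19, 26, 27, 29, 30, 32, 33, 36, 37, 39}

{4, 7, 12, 15, 19, 26, 27, 29, 30, 32, 33, 36, 37, 39}


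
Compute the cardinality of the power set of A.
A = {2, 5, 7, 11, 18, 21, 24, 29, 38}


Set A = {2, 5, 7, 11, 18, 21, 24, 29, 38}
|A| = 9
The power set P(A) contains all subsets of A.
|P(A)| = 2^|A| = 2^9 = 512

512


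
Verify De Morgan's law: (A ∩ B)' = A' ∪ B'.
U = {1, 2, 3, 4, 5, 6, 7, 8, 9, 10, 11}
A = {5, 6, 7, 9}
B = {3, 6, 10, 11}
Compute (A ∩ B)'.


U = {1, 2, 3, 4, 5, 6, 7, 8, 9, 10, 11}
A = {5, 6, 7, 9}, B = {3, 6, 10, 11}
A ∩ B = {6}
(A ∩ B)' = U \ (A ∩ B) = {1, 2, 3, 4, 5, 7, 8, 9, 10, 11}
Verification via A' ∪ B': A' = {1, 2, 3, 4, 8, 10, 11}, B' = {1, 2, 4, 5, 7, 8, 9}
A' ∪ B' = {1, 2, 3, 4, 5, 7, 8, 9, 10, 11} ✓

{1, 2, 3, 4, 5, 7, 8, 9, 10, 11}


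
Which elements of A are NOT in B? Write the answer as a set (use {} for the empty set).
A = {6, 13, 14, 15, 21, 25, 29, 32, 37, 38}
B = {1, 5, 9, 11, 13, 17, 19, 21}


Set A = {6, 13, 14, 15, 21, 25, 29, 32, 37, 38}
Set B = {1, 5, 9, 11, 13, 17, 19, 21}
Check each element of A against B:
6 ∉ B (include), 13 ∈ B, 14 ∉ B (include), 15 ∉ B (include), 21 ∈ B, 25 ∉ B (include), 29 ∉ B (include), 32 ∉ B (include), 37 ∉ B (include), 38 ∉ B (include)
Elements of A not in B: {6, 14, 15, 25, 29, 32, 37, 38}

{6, 14, 15, 25, 29, 32, 37, 38}


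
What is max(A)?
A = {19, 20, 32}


Set A = {19, 20, 32}
Elements in ascending order: 19, 20, 32
The largest element is 32.

32


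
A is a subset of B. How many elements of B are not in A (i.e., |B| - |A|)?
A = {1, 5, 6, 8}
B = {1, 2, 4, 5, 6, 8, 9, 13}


Set A = {1, 5, 6, 8}, |A| = 4
Set B = {1, 2, 4, 5, 6, 8, 9, 13}, |B| = 8
Since A ⊆ B: B \ A = {2, 4, 9, 13}
|B| - |A| = 8 - 4 = 4

4


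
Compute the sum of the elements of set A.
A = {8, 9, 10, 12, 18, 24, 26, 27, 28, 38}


Set A = {8, 9, 10, 12, 18, 24, 26, 27, 28, 38}
Sum = 8 + 9 + 10 + 12 + 18 + 24 + 26 + 27 + 28 + 38 = 200

200


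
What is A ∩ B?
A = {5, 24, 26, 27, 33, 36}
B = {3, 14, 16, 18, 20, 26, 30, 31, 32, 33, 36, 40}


Set A = {5, 24, 26, 27, 33, 36}
Set B = {3, 14, 16, 18, 20, 26, 30, 31, 32, 33, 36, 40}
A ∩ B includes only elements in both sets.
Check each element of A against B:
5 ✗, 24 ✗, 26 ✓, 27 ✗, 33 ✓, 36 ✓
A ∩ B = {26, 33, 36}

{26, 33, 36}


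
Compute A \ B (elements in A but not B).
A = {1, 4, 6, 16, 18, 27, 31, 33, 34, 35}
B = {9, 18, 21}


Set A = {1, 4, 6, 16, 18, 27, 31, 33, 34, 35}
Set B = {9, 18, 21}
A \ B includes elements in A that are not in B.
Check each element of A:
1 (not in B, keep), 4 (not in B, keep), 6 (not in B, keep), 16 (not in B, keep), 18 (in B, remove), 27 (not in B, keep), 31 (not in B, keep), 33 (not in B, keep), 34 (not in B, keep), 35 (not in B, keep)
A \ B = {1, 4, 6, 16, 27, 31, 33, 34, 35}

{1, 4, 6, 16, 27, 31, 33, 34, 35}


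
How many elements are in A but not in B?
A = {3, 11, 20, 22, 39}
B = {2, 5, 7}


Set A = {3, 11, 20, 22, 39}
Set B = {2, 5, 7}
A \ B = {3, 11, 20, 22, 39}
|A \ B| = 5

5


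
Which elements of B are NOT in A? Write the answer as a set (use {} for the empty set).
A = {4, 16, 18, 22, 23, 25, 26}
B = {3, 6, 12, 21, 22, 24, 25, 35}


Set A = {4, 16, 18, 22, 23, 25, 26}
Set B = {3, 6, 12, 21, 22, 24, 25, 35}
Check each element of B against A:
3 ∉ A (include), 6 ∉ A (include), 12 ∉ A (include), 21 ∉ A (include), 22 ∈ A, 24 ∉ A (include), 25 ∈ A, 35 ∉ A (include)
Elements of B not in A: {3, 6, 12, 21, 24, 35}

{3, 6, 12, 21, 24, 35}


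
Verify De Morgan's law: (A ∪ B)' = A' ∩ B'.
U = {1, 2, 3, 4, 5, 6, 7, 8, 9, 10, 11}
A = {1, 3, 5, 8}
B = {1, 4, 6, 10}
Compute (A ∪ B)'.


U = {1, 2, 3, 4, 5, 6, 7, 8, 9, 10, 11}
A = {1, 3, 5, 8}, B = {1, 4, 6, 10}
A ∪ B = {1, 3, 4, 5, 6, 8, 10}
(A ∪ B)' = U \ (A ∪ B) = {2, 7, 9, 11}
Verification via A' ∩ B': A' = {2, 4, 6, 7, 9, 10, 11}, B' = {2, 3, 5, 7, 8, 9, 11}
A' ∩ B' = {2, 7, 9, 11} ✓

{2, 7, 9, 11}


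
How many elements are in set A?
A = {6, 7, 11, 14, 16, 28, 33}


Set A = {6, 7, 11, 14, 16, 28, 33}
Listing elements: 6, 7, 11, 14, 16, 28, 33
Counting: 7 elements
|A| = 7

7


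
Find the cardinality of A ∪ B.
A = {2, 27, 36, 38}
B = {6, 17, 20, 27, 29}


Set A = {2, 27, 36, 38}, |A| = 4
Set B = {6, 17, 20, 27, 29}, |B| = 5
A ∩ B = {27}, |A ∩ B| = 1
|A ∪ B| = |A| + |B| - |A ∩ B| = 4 + 5 - 1 = 8

8


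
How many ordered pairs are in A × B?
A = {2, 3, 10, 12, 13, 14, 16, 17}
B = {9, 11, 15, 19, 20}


Set A = {2, 3, 10, 12, 13, 14, 16, 17} has 8 elements.
Set B = {9, 11, 15, 19, 20} has 5 elements.
|A × B| = |A| × |B| = 8 × 5 = 40

40


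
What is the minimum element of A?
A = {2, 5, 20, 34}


Set A = {2, 5, 20, 34}
Elements in ascending order: 2, 5, 20, 34
The smallest element is 2.

2


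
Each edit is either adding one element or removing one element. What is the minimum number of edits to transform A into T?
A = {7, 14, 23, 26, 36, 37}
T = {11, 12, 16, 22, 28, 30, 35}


Set A = {7, 14, 23, 26, 36, 37}
Set T = {11, 12, 16, 22, 28, 30, 35}
Elements to remove from A (in A, not in T): {7, 14, 23, 26, 36, 37} → 6 removals
Elements to add to A (in T, not in A): {11, 12, 16, 22, 28, 30, 35} → 7 additions
Total edits = 6 + 7 = 13

13


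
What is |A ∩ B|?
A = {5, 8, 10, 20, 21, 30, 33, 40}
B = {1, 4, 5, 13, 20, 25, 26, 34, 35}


Set A = {5, 8, 10, 20, 21, 30, 33, 40}
Set B = {1, 4, 5, 13, 20, 25, 26, 34, 35}
A ∩ B = {5, 20}
|A ∩ B| = 2

2


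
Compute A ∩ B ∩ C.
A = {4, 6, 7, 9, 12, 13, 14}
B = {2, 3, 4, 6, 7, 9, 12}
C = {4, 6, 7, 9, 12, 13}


Set A = {4, 6, 7, 9, 12, 13, 14}
Set B = {2, 3, 4, 6, 7, 9, 12}
Set C = {4, 6, 7, 9, 12, 13}
First, A ∩ B = {4, 6, 7, 9, 12}
Then, (A ∩ B) ∩ C = {4, 6, 7, 9, 12}

{4, 6, 7, 9, 12}


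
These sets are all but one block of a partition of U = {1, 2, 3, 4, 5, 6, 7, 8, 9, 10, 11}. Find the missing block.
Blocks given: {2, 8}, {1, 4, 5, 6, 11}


U = {1, 2, 3, 4, 5, 6, 7, 8, 9, 10, 11}
Shown blocks: {2, 8}, {1, 4, 5, 6, 11}
A partition's blocks are pairwise disjoint and cover U, so the missing block = U \ (union of shown blocks).
Union of shown blocks: {1, 2, 4, 5, 6, 8, 11}
Missing block = U \ (union) = {3, 7, 9, 10}

{3, 7, 9, 10}


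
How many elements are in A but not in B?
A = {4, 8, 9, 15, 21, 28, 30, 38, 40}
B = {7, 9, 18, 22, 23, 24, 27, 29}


Set A = {4, 8, 9, 15, 21, 28, 30, 38, 40}
Set B = {7, 9, 18, 22, 23, 24, 27, 29}
A \ B = {4, 8, 15, 21, 28, 30, 38, 40}
|A \ B| = 8

8


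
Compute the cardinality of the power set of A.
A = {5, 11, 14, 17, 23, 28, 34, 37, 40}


Set A = {5, 11, 14, 17, 23, 28, 34, 37, 40}
|A| = 9
The power set P(A) contains all subsets of A.
|P(A)| = 2^|A| = 2^9 = 512

512


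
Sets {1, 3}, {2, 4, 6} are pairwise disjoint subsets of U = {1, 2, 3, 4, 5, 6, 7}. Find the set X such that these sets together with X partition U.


U = {1, 2, 3, 4, 5, 6, 7}
Shown blocks: {1, 3}, {2, 4, 6}
A partition's blocks are pairwise disjoint and cover U, so the missing block = U \ (union of shown blocks).
Union of shown blocks: {1, 2, 3, 4, 6}
Missing block = U \ (union) = {5, 7}

{5, 7}


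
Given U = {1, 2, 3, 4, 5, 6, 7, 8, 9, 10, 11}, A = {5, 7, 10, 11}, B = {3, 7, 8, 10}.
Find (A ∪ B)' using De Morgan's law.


U = {1, 2, 3, 4, 5, 6, 7, 8, 9, 10, 11}
A = {5, 7, 10, 11}, B = {3, 7, 8, 10}
A ∪ B = {3, 5, 7, 8, 10, 11}
(A ∪ B)' = U \ (A ∪ B) = {1, 2, 4, 6, 9}
Verification via A' ∩ B': A' = {1, 2, 3, 4, 6, 8, 9}, B' = {1, 2, 4, 5, 6, 9, 11}
A' ∩ B' = {1, 2, 4, 6, 9} ✓

{1, 2, 4, 6, 9}


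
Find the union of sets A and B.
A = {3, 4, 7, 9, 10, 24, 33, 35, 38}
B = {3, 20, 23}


Set A = {3, 4, 7, 9, 10, 24, 33, 35, 38}
Set B = {3, 20, 23}
A ∪ B includes all elements in either set.
Elements from A: {3, 4, 7, 9, 10, 24, 33, 35, 38}
Elements from B not already included: {20, 23}
A ∪ B = {3, 4, 7, 9, 10, 20, 23, 24, 33, 35, 38}

{3, 4, 7, 9, 10, 20, 23, 24, 33, 35, 38}


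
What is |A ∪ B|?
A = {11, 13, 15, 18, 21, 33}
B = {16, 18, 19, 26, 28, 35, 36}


Set A = {11, 13, 15, 18, 21, 33}, |A| = 6
Set B = {16, 18, 19, 26, 28, 35, 36}, |B| = 7
A ∩ B = {18}, |A ∩ B| = 1
|A ∪ B| = |A| + |B| - |A ∩ B| = 6 + 7 - 1 = 12

12


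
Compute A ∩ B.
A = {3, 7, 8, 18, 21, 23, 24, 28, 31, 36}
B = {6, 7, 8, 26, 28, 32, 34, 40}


Set A = {3, 7, 8, 18, 21, 23, 24, 28, 31, 36}
Set B = {6, 7, 8, 26, 28, 32, 34, 40}
A ∩ B includes only elements in both sets.
Check each element of A against B:
3 ✗, 7 ✓, 8 ✓, 18 ✗, 21 ✗, 23 ✗, 24 ✗, 28 ✓, 31 ✗, 36 ✗
A ∩ B = {7, 8, 28}

{7, 8, 28}


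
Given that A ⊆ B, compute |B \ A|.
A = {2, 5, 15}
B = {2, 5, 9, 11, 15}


Set A = {2, 5, 15}, |A| = 3
Set B = {2, 5, 9, 11, 15}, |B| = 5
Since A ⊆ B: B \ A = {9, 11}
|B| - |A| = 5 - 3 = 2

2


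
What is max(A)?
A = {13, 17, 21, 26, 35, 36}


Set A = {13, 17, 21, 26, 35, 36}
Elements in ascending order: 13, 17, 21, 26, 35, 36
The largest element is 36.

36


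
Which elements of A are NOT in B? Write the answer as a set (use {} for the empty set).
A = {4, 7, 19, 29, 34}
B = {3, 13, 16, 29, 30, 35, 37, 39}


Set A = {4, 7, 19, 29, 34}
Set B = {3, 13, 16, 29, 30, 35, 37, 39}
Check each element of A against B:
4 ∉ B (include), 7 ∉ B (include), 19 ∉ B (include), 29 ∈ B, 34 ∉ B (include)
Elements of A not in B: {4, 7, 19, 34}

{4, 7, 19, 34}


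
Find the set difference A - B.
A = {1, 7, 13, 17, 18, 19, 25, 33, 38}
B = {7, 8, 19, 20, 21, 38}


Set A = {1, 7, 13, 17, 18, 19, 25, 33, 38}
Set B = {7, 8, 19, 20, 21, 38}
A \ B includes elements in A that are not in B.
Check each element of A:
1 (not in B, keep), 7 (in B, remove), 13 (not in B, keep), 17 (not in B, keep), 18 (not in B, keep), 19 (in B, remove), 25 (not in B, keep), 33 (not in B, keep), 38 (in B, remove)
A \ B = {1, 13, 17, 18, 25, 33}

{1, 13, 17, 18, 25, 33}


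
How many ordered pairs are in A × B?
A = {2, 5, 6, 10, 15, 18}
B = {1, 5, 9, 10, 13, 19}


Set A = {2, 5, 6, 10, 15, 18} has 6 elements.
Set B = {1, 5, 9, 10, 13, 19} has 6 elements.
|A × B| = |A| × |B| = 6 × 6 = 36

36


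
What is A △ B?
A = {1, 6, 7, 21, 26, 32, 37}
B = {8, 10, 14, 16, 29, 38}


Set A = {1, 6, 7, 21, 26, 32, 37}
Set B = {8, 10, 14, 16, 29, 38}
A △ B = (A \ B) ∪ (B \ A)
Elements in A but not B: {1, 6, 7, 21, 26, 32, 37}
Elements in B but not A: {8, 10, 14, 16, 29, 38}
A △ B = {1, 6, 7, 8, 10, 14, 16, 21, 26, 29, 32, 37, 38}

{1, 6, 7, 8, 10, 14, 16, 21, 26, 29, 32, 37, 38}


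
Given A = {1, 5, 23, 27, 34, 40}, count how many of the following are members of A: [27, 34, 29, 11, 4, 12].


Set A = {1, 5, 23, 27, 34, 40}
Candidates: [27, 34, 29, 11, 4, 12]
Check each candidate:
27 ∈ A, 34 ∈ A, 29 ∉ A, 11 ∉ A, 4 ∉ A, 12 ∉ A
Count of candidates in A: 2

2


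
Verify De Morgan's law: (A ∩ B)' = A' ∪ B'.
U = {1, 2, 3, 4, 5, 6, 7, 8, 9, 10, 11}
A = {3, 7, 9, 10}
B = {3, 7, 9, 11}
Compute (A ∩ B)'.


U = {1, 2, 3, 4, 5, 6, 7, 8, 9, 10, 11}
A = {3, 7, 9, 10}, B = {3, 7, 9, 11}
A ∩ B = {3, 7, 9}
(A ∩ B)' = U \ (A ∩ B) = {1, 2, 4, 5, 6, 8, 10, 11}
Verification via A' ∪ B': A' = {1, 2, 4, 5, 6, 8, 11}, B' = {1, 2, 4, 5, 6, 8, 10}
A' ∪ B' = {1, 2, 4, 5, 6, 8, 10, 11} ✓

{1, 2, 4, 5, 6, 8, 10, 11}


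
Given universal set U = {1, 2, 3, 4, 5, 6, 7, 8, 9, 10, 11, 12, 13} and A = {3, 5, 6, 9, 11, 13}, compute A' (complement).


Universal set U = {1, 2, 3, 4, 5, 6, 7, 8, 9, 10, 11, 12, 13}
Set A = {3, 5, 6, 9, 11, 13}
A' = U \ A = elements in U but not in A
Checking each element of U:
1 (not in A, include), 2 (not in A, include), 3 (in A, exclude), 4 (not in A, include), 5 (in A, exclude), 6 (in A, exclude), 7 (not in A, include), 8 (not in A, include), 9 (in A, exclude), 10 (not in A, include), 11 (in A, exclude), 12 (not in A, include), 13 (in A, exclude)
A' = {1, 2, 4, 7, 8, 10, 12}

{1, 2, 4, 7, 8, 10, 12}


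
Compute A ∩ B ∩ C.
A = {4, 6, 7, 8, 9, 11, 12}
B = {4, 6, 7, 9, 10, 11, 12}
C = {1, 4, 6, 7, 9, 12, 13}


Set A = {4, 6, 7, 8, 9, 11, 12}
Set B = {4, 6, 7, 9, 10, 11, 12}
Set C = {1, 4, 6, 7, 9, 12, 13}
First, A ∩ B = {4, 6, 7, 9, 11, 12}
Then, (A ∩ B) ∩ C = {4, 6, 7, 9, 12}

{4, 6, 7, 9, 12}


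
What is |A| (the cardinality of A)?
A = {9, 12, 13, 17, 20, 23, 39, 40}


Set A = {9, 12, 13, 17, 20, 23, 39, 40}
Listing elements: 9, 12, 13, 17, 20, 23, 39, 40
Counting: 8 elements
|A| = 8

8


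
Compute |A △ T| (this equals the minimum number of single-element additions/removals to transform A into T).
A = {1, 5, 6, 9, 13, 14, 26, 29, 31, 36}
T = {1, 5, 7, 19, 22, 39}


Set A = {1, 5, 6, 9, 13, 14, 26, 29, 31, 36}
Set T = {1, 5, 7, 19, 22, 39}
Elements to remove from A (in A, not in T): {6, 9, 13, 14, 26, 29, 31, 36} → 8 removals
Elements to add to A (in T, not in A): {7, 19, 22, 39} → 4 additions
Total edits = 8 + 4 = 12

12


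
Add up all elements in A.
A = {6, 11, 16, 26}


Set A = {6, 11, 16, 26}
Sum = 6 + 11 + 16 + 26 = 59

59


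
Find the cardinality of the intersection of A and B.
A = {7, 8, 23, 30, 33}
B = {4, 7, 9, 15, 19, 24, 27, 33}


Set A = {7, 8, 23, 30, 33}
Set B = {4, 7, 9, 15, 19, 24, 27, 33}
A ∩ B = {7, 33}
|A ∩ B| = 2

2


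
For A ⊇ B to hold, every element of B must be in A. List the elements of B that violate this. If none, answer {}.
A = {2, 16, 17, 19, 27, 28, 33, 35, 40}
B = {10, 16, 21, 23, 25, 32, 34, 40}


Set A = {2, 16, 17, 19, 27, 28, 33, 35, 40}
Set B = {10, 16, 21, 23, 25, 32, 34, 40}
Check each element of B against A:
10 ∉ A (include), 16 ∈ A, 21 ∉ A (include), 23 ∉ A (include), 25 ∉ A (include), 32 ∉ A (include), 34 ∉ A (include), 40 ∈ A
Elements of B not in A: {10, 21, 23, 25, 32, 34}

{10, 21, 23, 25, 32, 34}


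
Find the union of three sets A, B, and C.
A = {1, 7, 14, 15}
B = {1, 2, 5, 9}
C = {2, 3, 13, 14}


Set A = {1, 7, 14, 15}
Set B = {1, 2, 5, 9}
Set C = {2, 3, 13, 14}
First, A ∪ B = {1, 2, 5, 7, 9, 14, 15}
Then, (A ∪ B) ∪ C = {1, 2, 3, 5, 7, 9, 13, 14, 15}

{1, 2, 3, 5, 7, 9, 13, 14, 15}


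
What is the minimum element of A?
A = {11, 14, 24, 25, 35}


Set A = {11, 14, 24, 25, 35}
Elements in ascending order: 11, 14, 24, 25, 35
The smallest element is 11.

11


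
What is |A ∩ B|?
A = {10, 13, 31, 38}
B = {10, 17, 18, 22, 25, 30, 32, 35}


Set A = {10, 13, 31, 38}
Set B = {10, 17, 18, 22, 25, 30, 32, 35}
A ∩ B = {10}
|A ∩ B| = 1

1


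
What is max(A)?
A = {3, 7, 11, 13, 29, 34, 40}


Set A = {3, 7, 11, 13, 29, 34, 40}
Elements in ascending order: 3, 7, 11, 13, 29, 34, 40
The largest element is 40.

40


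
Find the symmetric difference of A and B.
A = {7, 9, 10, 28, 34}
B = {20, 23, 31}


Set A = {7, 9, 10, 28, 34}
Set B = {20, 23, 31}
A △ B = (A \ B) ∪ (B \ A)
Elements in A but not B: {7, 9, 10, 28, 34}
Elements in B but not A: {20, 23, 31}
A △ B = {7, 9, 10, 20, 23, 28, 31, 34}

{7, 9, 10, 20, 23, 28, 31, 34}


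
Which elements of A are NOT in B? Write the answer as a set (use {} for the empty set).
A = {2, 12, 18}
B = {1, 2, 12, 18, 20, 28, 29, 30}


Set A = {2, 12, 18}
Set B = {1, 2, 12, 18, 20, 28, 29, 30}
Check each element of A against B:
2 ∈ B, 12 ∈ B, 18 ∈ B
Elements of A not in B: {}

{}


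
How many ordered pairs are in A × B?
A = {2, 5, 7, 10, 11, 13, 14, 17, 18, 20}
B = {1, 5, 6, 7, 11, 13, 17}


Set A = {2, 5, 7, 10, 11, 13, 14, 17, 18, 20} has 10 elements.
Set B = {1, 5, 6, 7, 11, 13, 17} has 7 elements.
|A × B| = |A| × |B| = 10 × 7 = 70

70


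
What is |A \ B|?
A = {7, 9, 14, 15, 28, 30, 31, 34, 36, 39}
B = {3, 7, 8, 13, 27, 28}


Set A = {7, 9, 14, 15, 28, 30, 31, 34, 36, 39}
Set B = {3, 7, 8, 13, 27, 28}
A \ B = {9, 14, 15, 30, 31, 34, 36, 39}
|A \ B| = 8

8


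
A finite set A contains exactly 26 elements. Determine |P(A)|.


The set has 26 elements.
The power set contains all possible subsets.
|P(A)| = 2^|A| = 2^26 = 67108864

67108864


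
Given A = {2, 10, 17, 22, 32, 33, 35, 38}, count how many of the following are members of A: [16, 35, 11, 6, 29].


Set A = {2, 10, 17, 22, 32, 33, 35, 38}
Candidates: [16, 35, 11, 6, 29]
Check each candidate:
16 ∉ A, 35 ∈ A, 11 ∉ A, 6 ∉ A, 29 ∉ A
Count of candidates in A: 1

1


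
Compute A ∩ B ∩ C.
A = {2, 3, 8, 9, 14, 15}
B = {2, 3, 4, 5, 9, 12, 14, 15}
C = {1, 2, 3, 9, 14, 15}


Set A = {2, 3, 8, 9, 14, 15}
Set B = {2, 3, 4, 5, 9, 12, 14, 15}
Set C = {1, 2, 3, 9, 14, 15}
First, A ∩ B = {2, 3, 9, 14, 15}
Then, (A ∩ B) ∩ C = {2, 3, 9, 14, 15}

{2, 3, 9, 14, 15}


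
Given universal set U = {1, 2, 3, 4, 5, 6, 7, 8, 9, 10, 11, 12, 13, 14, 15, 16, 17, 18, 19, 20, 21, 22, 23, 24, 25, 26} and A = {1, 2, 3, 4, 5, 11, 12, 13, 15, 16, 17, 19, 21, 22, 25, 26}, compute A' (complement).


Universal set U = {1, 2, 3, 4, 5, 6, 7, 8, 9, 10, 11, 12, 13, 14, 15, 16, 17, 18, 19, 20, 21, 22, 23, 24, 25, 26}
Set A = {1, 2, 3, 4, 5, 11, 12, 13, 15, 16, 17, 19, 21, 22, 25, 26}
A' = U \ A = elements in U but not in A
Checking each element of U:
1 (in A, exclude), 2 (in A, exclude), 3 (in A, exclude), 4 (in A, exclude), 5 (in A, exclude), 6 (not in A, include), 7 (not in A, include), 8 (not in A, include), 9 (not in A, include), 10 (not in A, include), 11 (in A, exclude), 12 (in A, exclude), 13 (in A, exclude), 14 (not in A, include), 15 (in A, exclude), 16 (in A, exclude), 17 (in A, exclude), 18 (not in A, include), 19 (in A, exclude), 20 (not in A, include), 21 (in A, exclude), 22 (in A, exclude), 23 (not in A, include), 24 (not in A, include), 25 (in A, exclude), 26 (in A, exclude)
A' = {6, 7, 8, 9, 10, 14, 18, 20, 23, 24}

{6, 7, 8, 9, 10, 14, 18, 20, 23, 24}


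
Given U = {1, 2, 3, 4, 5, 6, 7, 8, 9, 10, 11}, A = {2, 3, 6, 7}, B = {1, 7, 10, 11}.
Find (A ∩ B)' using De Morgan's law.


U = {1, 2, 3, 4, 5, 6, 7, 8, 9, 10, 11}
A = {2, 3, 6, 7}, B = {1, 7, 10, 11}
A ∩ B = {7}
(A ∩ B)' = U \ (A ∩ B) = {1, 2, 3, 4, 5, 6, 8, 9, 10, 11}
Verification via A' ∪ B': A' = {1, 4, 5, 8, 9, 10, 11}, B' = {2, 3, 4, 5, 6, 8, 9}
A' ∪ B' = {1, 2, 3, 4, 5, 6, 8, 9, 10, 11} ✓

{1, 2, 3, 4, 5, 6, 8, 9, 10, 11}


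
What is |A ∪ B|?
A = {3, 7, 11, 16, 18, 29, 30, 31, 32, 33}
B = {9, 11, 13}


Set A = {3, 7, 11, 16, 18, 29, 30, 31, 32, 33}, |A| = 10
Set B = {9, 11, 13}, |B| = 3
A ∩ B = {11}, |A ∩ B| = 1
|A ∪ B| = |A| + |B| - |A ∩ B| = 10 + 3 - 1 = 12

12


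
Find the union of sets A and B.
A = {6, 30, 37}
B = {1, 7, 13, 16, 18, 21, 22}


Set A = {6, 30, 37}
Set B = {1, 7, 13, 16, 18, 21, 22}
A ∪ B includes all elements in either set.
Elements from A: {6, 30, 37}
Elements from B not already included: {1, 7, 13, 16, 18, 21, 22}
A ∪ B = {1, 6, 7, 13, 16, 18, 21, 22, 30, 37}

{1, 6, 7, 13, 16, 18, 21, 22, 30, 37}


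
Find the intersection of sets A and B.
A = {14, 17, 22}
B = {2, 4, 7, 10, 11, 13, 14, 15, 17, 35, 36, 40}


Set A = {14, 17, 22}
Set B = {2, 4, 7, 10, 11, 13, 14, 15, 17, 35, 36, 40}
A ∩ B includes only elements in both sets.
Check each element of A against B:
14 ✓, 17 ✓, 22 ✗
A ∩ B = {14, 17}

{14, 17}


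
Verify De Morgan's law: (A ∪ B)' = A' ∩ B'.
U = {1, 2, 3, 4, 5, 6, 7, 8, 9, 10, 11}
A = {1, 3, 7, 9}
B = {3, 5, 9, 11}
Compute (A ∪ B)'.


U = {1, 2, 3, 4, 5, 6, 7, 8, 9, 10, 11}
A = {1, 3, 7, 9}, B = {3, 5, 9, 11}
A ∪ B = {1, 3, 5, 7, 9, 11}
(A ∪ B)' = U \ (A ∪ B) = {2, 4, 6, 8, 10}
Verification via A' ∩ B': A' = {2, 4, 5, 6, 8, 10, 11}, B' = {1, 2, 4, 6, 7, 8, 10}
A' ∩ B' = {2, 4, 6, 8, 10} ✓

{2, 4, 6, 8, 10}


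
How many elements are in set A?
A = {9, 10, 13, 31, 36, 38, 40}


Set A = {9, 10, 13, 31, 36, 38, 40}
Listing elements: 9, 10, 13, 31, 36, 38, 40
Counting: 7 elements
|A| = 7

7


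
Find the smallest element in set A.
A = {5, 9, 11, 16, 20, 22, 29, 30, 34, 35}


Set A = {5, 9, 11, 16, 20, 22, 29, 30, 34, 35}
Elements in ascending order: 5, 9, 11, 16, 20, 22, 29, 30, 34, 35
The smallest element is 5.

5


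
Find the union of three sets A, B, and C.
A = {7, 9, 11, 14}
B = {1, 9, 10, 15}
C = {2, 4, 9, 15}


Set A = {7, 9, 11, 14}
Set B = {1, 9, 10, 15}
Set C = {2, 4, 9, 15}
First, A ∪ B = {1, 7, 9, 10, 11, 14, 15}
Then, (A ∪ B) ∪ C = {1, 2, 4, 7, 9, 10, 11, 14, 15}

{1, 2, 4, 7, 9, 10, 11, 14, 15}


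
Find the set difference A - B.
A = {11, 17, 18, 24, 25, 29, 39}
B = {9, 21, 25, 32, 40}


Set A = {11, 17, 18, 24, 25, 29, 39}
Set B = {9, 21, 25, 32, 40}
A \ B includes elements in A that are not in B.
Check each element of A:
11 (not in B, keep), 17 (not in B, keep), 18 (not in B, keep), 24 (not in B, keep), 25 (in B, remove), 29 (not in B, keep), 39 (not in B, keep)
A \ B = {11, 17, 18, 24, 29, 39}

{11, 17, 18, 24, 29, 39}


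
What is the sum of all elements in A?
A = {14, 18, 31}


Set A = {14, 18, 31}
Sum = 14 + 18 + 31 = 63

63


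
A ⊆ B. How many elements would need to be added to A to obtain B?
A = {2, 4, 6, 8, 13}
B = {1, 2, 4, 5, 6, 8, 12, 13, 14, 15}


Set A = {2, 4, 6, 8, 13}, |A| = 5
Set B = {1, 2, 4, 5, 6, 8, 12, 13, 14, 15}, |B| = 10
Since A ⊆ B: B \ A = {1, 5, 12, 14, 15}
|B| - |A| = 10 - 5 = 5

5


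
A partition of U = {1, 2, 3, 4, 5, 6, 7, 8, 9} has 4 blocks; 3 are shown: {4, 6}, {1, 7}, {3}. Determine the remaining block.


U = {1, 2, 3, 4, 5, 6, 7, 8, 9}
Shown blocks: {4, 6}, {1, 7}, {3}
A partition's blocks are pairwise disjoint and cover U, so the missing block = U \ (union of shown blocks).
Union of shown blocks: {1, 3, 4, 6, 7}
Missing block = U \ (union) = {2, 5, 8, 9}

{2, 5, 8, 9}


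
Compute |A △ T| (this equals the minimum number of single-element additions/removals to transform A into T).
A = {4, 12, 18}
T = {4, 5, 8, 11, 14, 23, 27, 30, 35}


Set A = {4, 12, 18}
Set T = {4, 5, 8, 11, 14, 23, 27, 30, 35}
Elements to remove from A (in A, not in T): {12, 18} → 2 removals
Elements to add to A (in T, not in A): {5, 8, 11, 14, 23, 27, 30, 35} → 8 additions
Total edits = 2 + 8 = 10

10


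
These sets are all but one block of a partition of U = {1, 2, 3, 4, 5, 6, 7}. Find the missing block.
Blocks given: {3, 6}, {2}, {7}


U = {1, 2, 3, 4, 5, 6, 7}
Shown blocks: {3, 6}, {2}, {7}
A partition's blocks are pairwise disjoint and cover U, so the missing block = U \ (union of shown blocks).
Union of shown blocks: {2, 3, 6, 7}
Missing block = U \ (union) = {1, 4, 5}

{1, 4, 5}


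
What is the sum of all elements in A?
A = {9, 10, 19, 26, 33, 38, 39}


Set A = {9, 10, 19, 26, 33, 38, 39}
Sum = 9 + 10 + 19 + 26 + 33 + 38 + 39 = 174

174


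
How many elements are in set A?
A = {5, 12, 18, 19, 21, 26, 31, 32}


Set A = {5, 12, 18, 19, 21, 26, 31, 32}
Listing elements: 5, 12, 18, 19, 21, 26, 31, 32
Counting: 8 elements
|A| = 8

8


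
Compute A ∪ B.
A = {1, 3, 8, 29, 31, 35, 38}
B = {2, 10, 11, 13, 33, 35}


Set A = {1, 3, 8, 29, 31, 35, 38}
Set B = {2, 10, 11, 13, 33, 35}
A ∪ B includes all elements in either set.
Elements from A: {1, 3, 8, 29, 31, 35, 38}
Elements from B not already included: {2, 10, 11, 13, 33}
A ∪ B = {1, 2, 3, 8, 10, 11, 13, 29, 31, 33, 35, 38}

{1, 2, 3, 8, 10, 11, 13, 29, 31, 33, 35, 38}


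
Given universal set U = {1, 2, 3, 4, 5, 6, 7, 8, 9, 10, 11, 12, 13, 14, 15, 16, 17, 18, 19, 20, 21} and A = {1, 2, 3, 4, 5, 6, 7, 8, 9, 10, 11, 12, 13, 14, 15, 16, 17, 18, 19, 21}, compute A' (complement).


Universal set U = {1, 2, 3, 4, 5, 6, 7, 8, 9, 10, 11, 12, 13, 14, 15, 16, 17, 18, 19, 20, 21}
Set A = {1, 2, 3, 4, 5, 6, 7, 8, 9, 10, 11, 12, 13, 14, 15, 16, 17, 18, 19, 21}
A' = U \ A = elements in U but not in A
Checking each element of U:
1 (in A, exclude), 2 (in A, exclude), 3 (in A, exclude), 4 (in A, exclude), 5 (in A, exclude), 6 (in A, exclude), 7 (in A, exclude), 8 (in A, exclude), 9 (in A, exclude), 10 (in A, exclude), 11 (in A, exclude), 12 (in A, exclude), 13 (in A, exclude), 14 (in A, exclude), 15 (in A, exclude), 16 (in A, exclude), 17 (in A, exclude), 18 (in A, exclude), 19 (in A, exclude), 20 (not in A, include), 21 (in A, exclude)
A' = {20}

{20}


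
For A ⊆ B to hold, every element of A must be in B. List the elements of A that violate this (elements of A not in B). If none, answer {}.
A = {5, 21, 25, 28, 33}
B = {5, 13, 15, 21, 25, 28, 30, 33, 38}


Set A = {5, 21, 25, 28, 33}
Set B = {5, 13, 15, 21, 25, 28, 30, 33, 38}
Check each element of A against B:
5 ∈ B, 21 ∈ B, 25 ∈ B, 28 ∈ B, 33 ∈ B
Elements of A not in B: {}

{}
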